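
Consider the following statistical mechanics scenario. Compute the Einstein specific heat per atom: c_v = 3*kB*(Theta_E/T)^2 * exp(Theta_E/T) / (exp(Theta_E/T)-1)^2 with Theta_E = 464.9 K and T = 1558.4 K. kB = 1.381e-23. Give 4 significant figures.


Step 1: x = Theta_E/T = 464.9/1558.4 = 0.2983
Step 2: x^2 = 0.08899
Step 3: exp(x) = 1.348
Step 4: c_v = 3*1.381e-23*0.08899*1.348/(1.348-1)^2 = 4.112e-23

4.112e-23


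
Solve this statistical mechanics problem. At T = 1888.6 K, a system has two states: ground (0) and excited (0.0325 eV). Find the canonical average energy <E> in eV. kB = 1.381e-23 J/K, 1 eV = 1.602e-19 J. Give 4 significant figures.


Step 1: beta*E = 0.0325*1.602e-19/(1.381e-23*1888.6) = 0.1996
Step 2: exp(-beta*E) = 0.819
Step 3: <E> = 0.0325*0.819/(1+0.819) = 0.01463 eV

0.01463


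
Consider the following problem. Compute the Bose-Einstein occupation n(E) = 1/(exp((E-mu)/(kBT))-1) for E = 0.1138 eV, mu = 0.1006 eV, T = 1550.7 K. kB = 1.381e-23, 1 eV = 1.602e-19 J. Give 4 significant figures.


Step 1: (E - mu) = 0.0132 eV
Step 2: x = (E-mu)*eV/(kB*T) = 0.0132*1.602e-19/(1.381e-23*1550.7) = 0.09874
Step 3: exp(x) = 1.104
Step 4: n = 1/(exp(x)-1) = 9.635

9.635


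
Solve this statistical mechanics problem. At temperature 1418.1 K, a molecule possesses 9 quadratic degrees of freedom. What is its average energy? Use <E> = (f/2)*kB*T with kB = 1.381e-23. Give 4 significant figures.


Step 1: f/2 = 9/2 = 4.5
Step 2: kB*T = 1.381e-23 * 1418.1 = 1.958e-20
Step 3: <E> = 4.5 * 1.958e-20 = 8.813e-20 J

8.813e-20


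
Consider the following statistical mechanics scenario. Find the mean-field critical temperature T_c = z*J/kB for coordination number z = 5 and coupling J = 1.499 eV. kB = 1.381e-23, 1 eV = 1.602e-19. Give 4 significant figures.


Step 1: z*J = 5*1.499 = 7.495 eV
Step 2: Convert to Joules: 7.495*1.602e-19 = 1.201e-18 J
Step 3: T_c = 1.201e-18 / 1.381e-23 = 8.694e+04 K

8.694e+04


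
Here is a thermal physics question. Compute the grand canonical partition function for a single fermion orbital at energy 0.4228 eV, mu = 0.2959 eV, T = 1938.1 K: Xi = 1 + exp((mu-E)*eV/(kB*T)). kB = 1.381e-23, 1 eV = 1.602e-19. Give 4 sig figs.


Step 1: (mu - E) = 0.2959 - 0.4228 = -0.1269 eV
Step 2: x = (mu-E)*eV/(kB*T) = -0.1269*1.602e-19/(1.381e-23*1938.1) = -0.7595
Step 3: exp(x) = 0.4679
Step 4: Xi = 1 + 0.4679 = 1.468

1.468


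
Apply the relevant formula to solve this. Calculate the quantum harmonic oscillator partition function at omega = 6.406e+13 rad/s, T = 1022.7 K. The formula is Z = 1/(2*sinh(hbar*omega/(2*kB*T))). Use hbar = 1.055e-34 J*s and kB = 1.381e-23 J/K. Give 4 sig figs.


Step 1: Compute x = hbar*omega/(kB*T) = 1.055e-34*6.406e+13/(1.381e-23*1022.7) = 0.4785
Step 2: x/2 = 0.2393
Step 3: sinh(x/2) = 0.2415
Step 4: Z = 1/(2*0.2415) = 2.07

2.07


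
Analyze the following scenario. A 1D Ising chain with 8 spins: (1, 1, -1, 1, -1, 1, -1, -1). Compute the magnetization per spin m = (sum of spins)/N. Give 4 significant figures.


Step 1: Count up spins (+1): 4, down spins (-1): 4
Step 2: Total magnetization M = 4 - 4 = 0
Step 3: m = M/N = 0/8 = 0

0


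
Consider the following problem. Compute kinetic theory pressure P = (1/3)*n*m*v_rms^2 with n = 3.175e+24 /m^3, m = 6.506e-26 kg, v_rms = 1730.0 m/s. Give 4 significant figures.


Step 1: v_rms^2 = 1730.0^2 = 2.993e+06
Step 2: n*m = 3.175e+24*6.506e-26 = 0.2066
Step 3: P = (1/3)*0.2066*2.993e+06 = 2.061e+05 Pa

2.061e+05


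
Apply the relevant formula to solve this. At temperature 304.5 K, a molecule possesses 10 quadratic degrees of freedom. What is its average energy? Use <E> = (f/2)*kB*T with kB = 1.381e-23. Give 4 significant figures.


Step 1: f/2 = 10/2 = 5
Step 2: kB*T = 1.381e-23 * 304.5 = 4.205e-21
Step 3: <E> = 5 * 4.205e-21 = 2.103e-20 J

2.103e-20


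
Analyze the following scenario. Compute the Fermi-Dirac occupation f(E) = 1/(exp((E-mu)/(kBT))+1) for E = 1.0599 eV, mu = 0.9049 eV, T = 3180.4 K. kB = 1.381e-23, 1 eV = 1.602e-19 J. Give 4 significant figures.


Step 1: (E - mu) = 1.0599 - 0.9049 = 0.155 eV
Step 2: Convert: (E-mu)*eV = 2.483e-20 J
Step 3: x = (E-mu)*eV/(kB*T) = 0.5654
Step 4: f = 1/(exp(0.5654)+1) = 0.3623

0.3623


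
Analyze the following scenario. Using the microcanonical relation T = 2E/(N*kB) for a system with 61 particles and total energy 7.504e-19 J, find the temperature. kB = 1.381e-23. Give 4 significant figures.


Step 1: Numerator = 2*E = 2*7.504e-19 = 1.501e-18 J
Step 2: Denominator = N*kB = 61*1.381e-23 = 8.424e-22
Step 3: T = 1.501e-18 / 8.424e-22 = 1782 K

1782


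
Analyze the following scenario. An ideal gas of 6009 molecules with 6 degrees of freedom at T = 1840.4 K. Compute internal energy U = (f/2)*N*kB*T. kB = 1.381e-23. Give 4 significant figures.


Step 1: f/2 = 6/2 = 3.0
Step 2: N*kB*T = 6009*1.381e-23*1840.4 = 1.527e-16
Step 3: U = 3.0 * 1.527e-16 = 4.582e-16 J

4.582e-16


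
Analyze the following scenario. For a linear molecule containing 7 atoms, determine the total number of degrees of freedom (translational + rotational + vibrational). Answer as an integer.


Step 1: Translational DOF = 3
Step 2: Rotational DOF (linear) = 2
Step 3: Vibrational DOF = 3*7 - 5 = 16
Step 4: Total = 3 + 2 + 16 = 21

21


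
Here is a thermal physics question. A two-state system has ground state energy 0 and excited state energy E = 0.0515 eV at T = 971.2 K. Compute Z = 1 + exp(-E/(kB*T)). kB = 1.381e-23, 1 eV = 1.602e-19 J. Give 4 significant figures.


Step 1: Compute beta*E = E*eV/(kB*T) = 0.0515*1.602e-19/(1.381e-23*971.2) = 0.6151
Step 2: exp(-beta*E) = exp(-0.6151) = 0.5406
Step 3: Z = 1 + 0.5406 = 1.541

1.541


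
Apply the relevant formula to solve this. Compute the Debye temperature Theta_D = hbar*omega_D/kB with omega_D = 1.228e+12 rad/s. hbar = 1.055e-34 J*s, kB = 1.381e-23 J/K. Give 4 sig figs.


Step 1: hbar*omega_D = 1.055e-34 * 1.228e+12 = 1.296e-22 J
Step 2: Theta_D = 1.296e-22 / 1.381e-23
Step 3: Theta_D = 9.381 K

9.381


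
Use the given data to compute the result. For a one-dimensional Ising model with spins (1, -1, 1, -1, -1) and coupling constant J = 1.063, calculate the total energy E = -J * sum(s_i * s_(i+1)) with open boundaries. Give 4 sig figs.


Step 1: Nearest-neighbor products: -1, -1, -1, 1
Step 2: Sum of products = -2
Step 3: E = -1.063 * -2 = 2.126

2.126


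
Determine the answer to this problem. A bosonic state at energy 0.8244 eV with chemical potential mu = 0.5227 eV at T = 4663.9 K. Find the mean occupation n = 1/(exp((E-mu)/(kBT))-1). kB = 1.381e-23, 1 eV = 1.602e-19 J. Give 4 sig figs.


Step 1: (E - mu) = 0.3017 eV
Step 2: x = (E-mu)*eV/(kB*T) = 0.3017*1.602e-19/(1.381e-23*4663.9) = 0.7504
Step 3: exp(x) = 2.118
Step 4: n = 1/(exp(x)-1) = 0.8946

0.8946


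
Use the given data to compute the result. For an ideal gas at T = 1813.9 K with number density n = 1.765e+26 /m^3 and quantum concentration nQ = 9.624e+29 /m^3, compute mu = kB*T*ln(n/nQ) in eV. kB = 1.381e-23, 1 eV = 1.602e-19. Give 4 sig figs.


Step 1: n/nQ = 1.765e+26/9.624e+29 = 0.0001834
Step 2: ln(n/nQ) = -8.604
Step 3: mu = kB*T*ln(n/nQ) = 2.505e-20*-8.604 = -2.155e-19 J
Step 4: Convert to eV: -2.155e-19/1.602e-19 = -1.345 eV

-1.345


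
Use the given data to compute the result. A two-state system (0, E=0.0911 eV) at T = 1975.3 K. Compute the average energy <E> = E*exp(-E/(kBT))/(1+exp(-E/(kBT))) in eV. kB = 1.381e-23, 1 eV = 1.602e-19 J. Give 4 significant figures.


Step 1: beta*E = 0.0911*1.602e-19/(1.381e-23*1975.3) = 0.535
Step 2: exp(-beta*E) = 0.5857
Step 3: <E> = 0.0911*0.5857/(1+0.5857) = 0.03365 eV

0.03365


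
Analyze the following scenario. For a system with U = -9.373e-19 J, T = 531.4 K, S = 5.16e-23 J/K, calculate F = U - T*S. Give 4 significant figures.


Step 1: T*S = 531.4 * 5.16e-23 = 2.742e-20 J
Step 2: F = U - T*S = -9.373e-19 - 2.742e-20
Step 3: F = -9.647e-19 J

-9.647e-19


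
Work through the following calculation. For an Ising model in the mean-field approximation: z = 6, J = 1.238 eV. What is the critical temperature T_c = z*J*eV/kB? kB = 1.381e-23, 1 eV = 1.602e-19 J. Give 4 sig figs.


Step 1: z*J = 6*1.238 = 7.428 eV
Step 2: Convert to Joules: 7.428*1.602e-19 = 1.19e-18 J
Step 3: T_c = 1.19e-18 / 1.381e-23 = 8.617e+04 K

8.617e+04


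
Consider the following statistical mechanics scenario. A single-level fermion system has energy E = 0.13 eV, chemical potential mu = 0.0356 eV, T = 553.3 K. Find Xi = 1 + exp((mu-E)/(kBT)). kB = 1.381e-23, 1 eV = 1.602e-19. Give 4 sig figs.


Step 1: (mu - E) = 0.0356 - 0.13 = -0.0944 eV
Step 2: x = (mu-E)*eV/(kB*T) = -0.0944*1.602e-19/(1.381e-23*553.3) = -1.979
Step 3: exp(x) = 0.1382
Step 4: Xi = 1 + 0.1382 = 1.138

1.138


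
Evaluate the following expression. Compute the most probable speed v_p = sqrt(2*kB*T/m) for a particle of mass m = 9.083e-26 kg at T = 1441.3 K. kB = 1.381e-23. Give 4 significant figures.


Step 1: Numerator = 2*kB*T = 2*1.381e-23*1441.3 = 3.981e-20
Step 2: Ratio = 3.981e-20 / 9.083e-26 = 4.383e+05
Step 3: v_p = sqrt(4.383e+05) = 662 m/s

662


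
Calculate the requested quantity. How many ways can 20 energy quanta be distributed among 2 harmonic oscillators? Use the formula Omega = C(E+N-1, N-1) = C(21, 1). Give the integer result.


Step 1: Use binomial coefficient C(21, 1)
Step 2: Numerator = 21! / 20!
Step 3: Denominator = 1!
Step 4: Omega = 21

21


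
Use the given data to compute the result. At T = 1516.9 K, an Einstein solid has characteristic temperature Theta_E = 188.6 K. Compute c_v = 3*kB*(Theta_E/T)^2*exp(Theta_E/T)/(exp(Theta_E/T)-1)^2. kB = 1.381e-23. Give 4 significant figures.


Step 1: x = Theta_E/T = 188.6/1516.9 = 0.1243
Step 2: x^2 = 0.01546
Step 3: exp(x) = 1.132
Step 4: c_v = 3*1.381e-23*0.01546*1.132/(1.132-1)^2 = 4.138e-23

4.138e-23


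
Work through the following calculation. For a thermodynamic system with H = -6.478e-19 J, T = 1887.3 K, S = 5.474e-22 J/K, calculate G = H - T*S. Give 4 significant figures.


Step 1: T*S = 1887.3 * 5.474e-22 = 1.033e-18 J
Step 2: G = H - T*S = -6.478e-19 - 1.033e-18
Step 3: G = -1.681e-18 J

-1.681e-18


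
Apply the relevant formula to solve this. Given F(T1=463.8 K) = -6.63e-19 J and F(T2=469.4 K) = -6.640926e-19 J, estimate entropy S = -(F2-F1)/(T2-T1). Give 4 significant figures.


Step 1: dF = F2 - F1 = -6.640926e-19 - (-6.63e-19) = -1.0926e-21 J
Step 2: dT = T2 - T1 = 469.4 - 463.8 = 5.6 K
Step 3: S = -dF/dT = -(-1.0926e-21)/5.6 = 1.951e-22 J/K

1.951e-22


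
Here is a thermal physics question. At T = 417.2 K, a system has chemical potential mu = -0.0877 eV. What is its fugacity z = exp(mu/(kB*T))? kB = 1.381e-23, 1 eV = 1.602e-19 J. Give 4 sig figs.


Step 1: Convert mu to Joules: -0.0877*1.602e-19 = -1.405e-20 J
Step 2: kB*T = 1.381e-23*417.2 = 5.762e-21 J
Step 3: mu/(kB*T) = -2.439
Step 4: z = exp(-2.439) = 0.08729

0.08729


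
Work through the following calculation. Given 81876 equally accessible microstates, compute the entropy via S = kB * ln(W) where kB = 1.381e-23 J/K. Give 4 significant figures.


Step 1: ln(W) = ln(81876) = 11.31
Step 2: S = kB * ln(W) = 1.381e-23 * 11.31
Step 3: S = 1.562e-22 J/K

1.562e-22


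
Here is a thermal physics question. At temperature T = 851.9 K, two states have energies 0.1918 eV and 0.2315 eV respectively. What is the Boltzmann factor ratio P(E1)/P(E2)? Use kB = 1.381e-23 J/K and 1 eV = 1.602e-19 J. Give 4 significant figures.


Step 1: Compute energy difference dE = E1 - E2 = 0.1918 - 0.2315 = -0.0397 eV
Step 2: Convert to Joules: dE_J = -0.0397 * 1.602e-19 = -6.36e-21 J
Step 3: Compute exponent = -dE_J / (kB * T) = -(-6.36e-21) / (1.381e-23 * 851.9) = 0.5406
Step 4: P(E1)/P(E2) = exp(0.5406) = 1.717

1.717


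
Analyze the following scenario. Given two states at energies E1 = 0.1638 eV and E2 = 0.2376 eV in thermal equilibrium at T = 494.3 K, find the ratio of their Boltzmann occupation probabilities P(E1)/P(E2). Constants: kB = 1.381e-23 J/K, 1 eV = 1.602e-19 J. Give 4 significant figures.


Step 1: Compute energy difference dE = E1 - E2 = 0.1638 - 0.2376 = -0.0738 eV
Step 2: Convert to Joules: dE_J = -0.0738 * 1.602e-19 = -1.182e-20 J
Step 3: Compute exponent = -dE_J / (kB * T) = -(-1.182e-20) / (1.381e-23 * 494.3) = 1.732
Step 4: P(E1)/P(E2) = exp(1.732) = 5.652

5.652


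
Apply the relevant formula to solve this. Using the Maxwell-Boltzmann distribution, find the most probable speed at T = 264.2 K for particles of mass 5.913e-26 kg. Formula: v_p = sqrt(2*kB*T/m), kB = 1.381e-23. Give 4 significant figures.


Step 1: Numerator = 2*kB*T = 2*1.381e-23*264.2 = 7.297e-21
Step 2: Ratio = 7.297e-21 / 5.913e-26 = 1.234e+05
Step 3: v_p = sqrt(1.234e+05) = 351.3 m/s

351.3


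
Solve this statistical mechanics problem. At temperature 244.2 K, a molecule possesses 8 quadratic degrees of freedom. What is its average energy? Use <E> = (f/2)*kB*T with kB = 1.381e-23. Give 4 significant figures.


Step 1: f/2 = 8/2 = 4
Step 2: kB*T = 1.381e-23 * 244.2 = 3.372e-21
Step 3: <E> = 4 * 3.372e-21 = 1.349e-20 J

1.349e-20


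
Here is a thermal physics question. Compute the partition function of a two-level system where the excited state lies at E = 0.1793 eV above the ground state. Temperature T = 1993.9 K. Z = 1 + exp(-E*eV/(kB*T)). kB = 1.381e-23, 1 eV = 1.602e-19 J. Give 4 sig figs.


Step 1: Compute beta*E = E*eV/(kB*T) = 0.1793*1.602e-19/(1.381e-23*1993.9) = 1.043
Step 2: exp(-beta*E) = exp(-1.043) = 0.3523
Step 3: Z = 1 + 0.3523 = 1.352

1.352


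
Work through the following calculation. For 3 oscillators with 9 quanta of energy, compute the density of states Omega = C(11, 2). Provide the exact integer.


Step 1: Use binomial coefficient C(11, 2)
Step 2: Numerator = 11! / 9!
Step 3: Denominator = 2!
Step 4: Omega = 55

55


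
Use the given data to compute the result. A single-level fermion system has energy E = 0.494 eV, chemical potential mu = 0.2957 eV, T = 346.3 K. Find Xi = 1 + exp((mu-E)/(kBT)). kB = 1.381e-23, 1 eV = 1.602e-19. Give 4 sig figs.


Step 1: (mu - E) = 0.2957 - 0.494 = -0.1983 eV
Step 2: x = (mu-E)*eV/(kB*T) = -0.1983*1.602e-19/(1.381e-23*346.3) = -6.643
Step 3: exp(x) = 0.001304
Step 4: Xi = 1 + 0.001304 = 1.001

1.001


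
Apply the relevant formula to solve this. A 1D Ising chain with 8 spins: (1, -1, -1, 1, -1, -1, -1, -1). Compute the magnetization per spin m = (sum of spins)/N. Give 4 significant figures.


Step 1: Count up spins (+1): 2, down spins (-1): 6
Step 2: Total magnetization M = 2 - 6 = -4
Step 3: m = M/N = -4/8 = -0.5

-0.5


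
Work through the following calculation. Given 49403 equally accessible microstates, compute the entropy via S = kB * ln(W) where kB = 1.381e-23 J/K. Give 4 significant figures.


Step 1: ln(W) = ln(49403) = 10.81
Step 2: S = kB * ln(W) = 1.381e-23 * 10.81
Step 3: S = 1.493e-22 J/K

1.493e-22


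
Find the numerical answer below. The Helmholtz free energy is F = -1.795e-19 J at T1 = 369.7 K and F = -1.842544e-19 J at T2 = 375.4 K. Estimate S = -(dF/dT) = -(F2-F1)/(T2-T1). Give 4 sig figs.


Step 1: dF = F2 - F1 = -1.842544e-19 - (-1.795e-19) = -4.7544e-21 J
Step 2: dT = T2 - T1 = 375.4 - 369.7 = 5.7 K
Step 3: S = -dF/dT = -(-4.7544e-21)/5.7 = 8.341e-22 J/K

8.341e-22


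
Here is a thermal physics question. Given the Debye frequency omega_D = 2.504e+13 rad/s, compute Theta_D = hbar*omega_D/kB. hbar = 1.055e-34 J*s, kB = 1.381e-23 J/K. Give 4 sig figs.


Step 1: hbar*omega_D = 1.055e-34 * 2.504e+13 = 2.642e-21 J
Step 2: Theta_D = 2.642e-21 / 1.381e-23
Step 3: Theta_D = 191.3 K

191.3


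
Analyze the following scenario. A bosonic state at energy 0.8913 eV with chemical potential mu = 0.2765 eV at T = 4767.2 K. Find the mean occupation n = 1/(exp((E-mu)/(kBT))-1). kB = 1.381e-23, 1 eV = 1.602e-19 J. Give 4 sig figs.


Step 1: (E - mu) = 0.6148 eV
Step 2: x = (E-mu)*eV/(kB*T) = 0.6148*1.602e-19/(1.381e-23*4767.2) = 1.496
Step 3: exp(x) = 4.464
Step 4: n = 1/(exp(x)-1) = 0.2887

0.2887


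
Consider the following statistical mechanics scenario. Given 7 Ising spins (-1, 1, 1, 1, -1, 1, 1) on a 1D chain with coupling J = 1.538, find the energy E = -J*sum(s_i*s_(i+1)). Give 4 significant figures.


Step 1: Nearest-neighbor products: -1, 1, 1, -1, -1, 1
Step 2: Sum of products = 0
Step 3: E = -1.538 * 0 = 0

0


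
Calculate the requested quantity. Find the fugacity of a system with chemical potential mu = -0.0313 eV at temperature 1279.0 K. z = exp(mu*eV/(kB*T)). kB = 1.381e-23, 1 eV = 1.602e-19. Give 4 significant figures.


Step 1: Convert mu to Joules: -0.0313*1.602e-19 = -5.014e-21 J
Step 2: kB*T = 1.381e-23*1279.0 = 1.766e-20 J
Step 3: mu/(kB*T) = -0.2839
Step 4: z = exp(-0.2839) = 0.7529

0.7529


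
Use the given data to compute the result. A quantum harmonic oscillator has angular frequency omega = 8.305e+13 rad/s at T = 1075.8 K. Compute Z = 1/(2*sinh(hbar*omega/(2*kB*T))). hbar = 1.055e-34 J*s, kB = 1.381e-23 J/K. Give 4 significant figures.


Step 1: Compute x = hbar*omega/(kB*T) = 1.055e-34*8.305e+13/(1.381e-23*1075.8) = 0.5897
Step 2: x/2 = 0.2949
Step 3: sinh(x/2) = 0.2992
Step 4: Z = 1/(2*0.2992) = 1.671

1.671


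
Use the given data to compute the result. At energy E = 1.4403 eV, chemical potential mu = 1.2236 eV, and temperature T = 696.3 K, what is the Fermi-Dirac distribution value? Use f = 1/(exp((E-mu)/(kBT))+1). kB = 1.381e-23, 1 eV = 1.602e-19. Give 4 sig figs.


Step 1: (E - mu) = 1.4403 - 1.2236 = 0.2167 eV
Step 2: Convert: (E-mu)*eV = 3.472e-20 J
Step 3: x = (E-mu)*eV/(kB*T) = 3.61
Step 4: f = 1/(exp(3.61)+1) = 0.02633

0.02633


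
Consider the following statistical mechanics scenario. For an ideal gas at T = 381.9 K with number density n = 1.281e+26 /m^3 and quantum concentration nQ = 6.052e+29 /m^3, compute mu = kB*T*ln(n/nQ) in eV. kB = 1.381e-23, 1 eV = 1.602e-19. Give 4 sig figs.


Step 1: n/nQ = 1.281e+26/6.052e+29 = 0.0002117
Step 2: ln(n/nQ) = -8.461
Step 3: mu = kB*T*ln(n/nQ) = 5.274e-21*-8.461 = -4.462e-20 J
Step 4: Convert to eV: -4.462e-20/1.602e-19 = -0.2785 eV

-0.2785


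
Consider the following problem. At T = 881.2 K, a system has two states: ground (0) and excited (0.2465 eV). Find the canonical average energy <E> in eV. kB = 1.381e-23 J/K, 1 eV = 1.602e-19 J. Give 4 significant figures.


Step 1: beta*E = 0.2465*1.602e-19/(1.381e-23*881.2) = 3.245
Step 2: exp(-beta*E) = 0.03897
Step 3: <E> = 0.2465*0.03897/(1+0.03897) = 0.009246 eV

0.009246


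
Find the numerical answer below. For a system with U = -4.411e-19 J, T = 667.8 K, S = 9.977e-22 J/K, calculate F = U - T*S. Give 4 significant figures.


Step 1: T*S = 667.8 * 9.977e-22 = 6.663e-19 J
Step 2: F = U - T*S = -4.411e-19 - 6.663e-19
Step 3: F = -1.107e-18 J

-1.107e-18


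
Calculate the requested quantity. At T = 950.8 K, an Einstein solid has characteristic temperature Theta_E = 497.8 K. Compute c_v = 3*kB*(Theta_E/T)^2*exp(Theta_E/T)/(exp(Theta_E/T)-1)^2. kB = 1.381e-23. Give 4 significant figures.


Step 1: x = Theta_E/T = 497.8/950.8 = 0.5236
Step 2: x^2 = 0.2741
Step 3: exp(x) = 1.688
Step 4: c_v = 3*1.381e-23*0.2741*1.688/(1.688-1)^2 = 4.05e-23

4.05e-23


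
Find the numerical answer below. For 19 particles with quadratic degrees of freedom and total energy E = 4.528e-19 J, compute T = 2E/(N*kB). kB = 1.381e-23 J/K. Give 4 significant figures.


Step 1: Numerator = 2*E = 2*4.528e-19 = 9.056e-19 J
Step 2: Denominator = N*kB = 19*1.381e-23 = 2.624e-22
Step 3: T = 9.056e-19 / 2.624e-22 = 3451 K

3451


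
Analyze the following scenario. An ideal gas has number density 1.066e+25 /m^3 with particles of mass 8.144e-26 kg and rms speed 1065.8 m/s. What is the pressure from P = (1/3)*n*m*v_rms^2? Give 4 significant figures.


Step 1: v_rms^2 = 1065.8^2 = 1.136e+06
Step 2: n*m = 1.066e+25*8.144e-26 = 0.8682
Step 3: P = (1/3)*0.8682*1.136e+06 = 3.287e+05 Pa

3.287e+05


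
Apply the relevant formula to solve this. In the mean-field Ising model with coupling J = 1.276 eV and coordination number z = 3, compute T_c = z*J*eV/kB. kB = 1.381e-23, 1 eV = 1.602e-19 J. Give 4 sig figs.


Step 1: z*J = 3*1.276 = 3.828 eV
Step 2: Convert to Joules: 3.828*1.602e-19 = 6.132e-19 J
Step 3: T_c = 6.132e-19 / 1.381e-23 = 4.441e+04 K

4.441e+04


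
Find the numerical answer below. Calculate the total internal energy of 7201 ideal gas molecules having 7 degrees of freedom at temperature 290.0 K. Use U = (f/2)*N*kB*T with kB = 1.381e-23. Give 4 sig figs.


Step 1: f/2 = 7/2 = 3.5
Step 2: N*kB*T = 7201*1.381e-23*290.0 = 2.884e-17
Step 3: U = 3.5 * 2.884e-17 = 1.009e-16 J

1.009e-16


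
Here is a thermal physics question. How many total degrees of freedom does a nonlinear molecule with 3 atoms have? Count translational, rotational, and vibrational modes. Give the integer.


Step 1: Translational DOF = 3
Step 2: Rotational DOF (nonlinear) = 3
Step 3: Vibrational DOF = 3*3 - 6 = 3
Step 4: Total = 3 + 3 + 3 = 9

9


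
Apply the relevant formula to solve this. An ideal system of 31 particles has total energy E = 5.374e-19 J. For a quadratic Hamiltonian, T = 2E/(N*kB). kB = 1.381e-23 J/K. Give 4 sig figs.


Step 1: Numerator = 2*E = 2*5.374e-19 = 1.075e-18 J
Step 2: Denominator = N*kB = 31*1.381e-23 = 4.281e-22
Step 3: T = 1.075e-18 / 4.281e-22 = 2511 K

2511


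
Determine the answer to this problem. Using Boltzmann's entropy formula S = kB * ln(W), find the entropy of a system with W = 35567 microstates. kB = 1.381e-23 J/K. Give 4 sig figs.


Step 1: ln(W) = ln(35567) = 10.48
Step 2: S = kB * ln(W) = 1.381e-23 * 10.48
Step 3: S = 1.447e-22 J/K

1.447e-22


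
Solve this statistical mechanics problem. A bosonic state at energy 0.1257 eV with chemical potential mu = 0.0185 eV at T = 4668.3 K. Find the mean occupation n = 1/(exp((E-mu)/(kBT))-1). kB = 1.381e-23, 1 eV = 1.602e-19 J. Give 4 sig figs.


Step 1: (E - mu) = 0.1072 eV
Step 2: x = (E-mu)*eV/(kB*T) = 0.1072*1.602e-19/(1.381e-23*4668.3) = 0.2664
Step 3: exp(x) = 1.305
Step 4: n = 1/(exp(x)-1) = 3.276

3.276


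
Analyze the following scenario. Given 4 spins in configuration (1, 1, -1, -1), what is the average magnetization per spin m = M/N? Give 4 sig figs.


Step 1: Count up spins (+1): 2, down spins (-1): 2
Step 2: Total magnetization M = 2 - 2 = 0
Step 3: m = M/N = 0/4 = 0

0


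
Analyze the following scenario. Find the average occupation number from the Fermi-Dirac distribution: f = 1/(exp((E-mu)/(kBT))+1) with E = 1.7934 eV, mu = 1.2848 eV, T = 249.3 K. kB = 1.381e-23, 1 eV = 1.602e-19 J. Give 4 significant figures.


Step 1: (E - mu) = 1.7934 - 1.2848 = 0.5086 eV
Step 2: Convert: (E-mu)*eV = 8.148e-20 J
Step 3: x = (E-mu)*eV/(kB*T) = 23.67
Step 4: f = 1/(exp(23.67)+1) = 5.273e-11

5.273e-11


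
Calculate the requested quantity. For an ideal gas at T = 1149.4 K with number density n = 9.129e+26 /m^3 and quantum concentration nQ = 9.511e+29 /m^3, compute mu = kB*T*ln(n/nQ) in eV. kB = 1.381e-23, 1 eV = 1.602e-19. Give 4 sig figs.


Step 1: n/nQ = 9.129e+26/9.511e+29 = 0.0009598
Step 2: ln(n/nQ) = -6.949
Step 3: mu = kB*T*ln(n/nQ) = 1.587e-20*-6.949 = -1.103e-19 J
Step 4: Convert to eV: -1.103e-19/1.602e-19 = -0.6885 eV

-0.6885


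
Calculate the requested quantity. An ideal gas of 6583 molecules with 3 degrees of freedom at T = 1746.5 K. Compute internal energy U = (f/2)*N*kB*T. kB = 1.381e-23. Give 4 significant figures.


Step 1: f/2 = 3/2 = 1.5
Step 2: N*kB*T = 6583*1.381e-23*1746.5 = 1.588e-16
Step 3: U = 1.5 * 1.588e-16 = 2.382e-16 J

2.382e-16


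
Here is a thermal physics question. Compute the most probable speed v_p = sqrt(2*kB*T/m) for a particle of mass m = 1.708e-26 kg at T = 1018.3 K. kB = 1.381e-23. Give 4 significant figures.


Step 1: Numerator = 2*kB*T = 2*1.381e-23*1018.3 = 2.813e-20
Step 2: Ratio = 2.813e-20 / 1.708e-26 = 1.647e+06
Step 3: v_p = sqrt(1.647e+06) = 1283 m/s

1283


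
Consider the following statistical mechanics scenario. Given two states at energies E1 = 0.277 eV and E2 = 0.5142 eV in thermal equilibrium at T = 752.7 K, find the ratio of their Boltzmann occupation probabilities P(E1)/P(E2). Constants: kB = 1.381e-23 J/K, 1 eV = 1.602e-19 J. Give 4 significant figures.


Step 1: Compute energy difference dE = E1 - E2 = 0.277 - 0.5142 = -0.2372 eV
Step 2: Convert to Joules: dE_J = -0.2372 * 1.602e-19 = -3.8e-20 J
Step 3: Compute exponent = -dE_J / (kB * T) = -(-3.8e-20) / (1.381e-23 * 752.7) = 3.656
Step 4: P(E1)/P(E2) = exp(3.656) = 38.69

38.69


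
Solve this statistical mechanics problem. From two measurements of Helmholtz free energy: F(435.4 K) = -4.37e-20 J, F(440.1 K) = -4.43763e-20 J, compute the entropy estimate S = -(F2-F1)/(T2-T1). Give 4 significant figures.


Step 1: dF = F2 - F1 = -4.43763e-20 - (-4.37e-20) = -6.763e-22 J
Step 2: dT = T2 - T1 = 440.1 - 435.4 = 4.7 K
Step 3: S = -dF/dT = -(-6.763e-22)/4.7 = 1.439e-22 J/K

1.439e-22


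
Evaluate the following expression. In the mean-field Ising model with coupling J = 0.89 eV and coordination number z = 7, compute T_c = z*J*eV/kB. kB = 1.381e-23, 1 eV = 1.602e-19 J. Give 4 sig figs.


Step 1: z*J = 7*0.89 = 6.23 eV
Step 2: Convert to Joules: 6.23*1.602e-19 = 9.98e-19 J
Step 3: T_c = 9.98e-19 / 1.381e-23 = 7.227e+04 K

7.227e+04


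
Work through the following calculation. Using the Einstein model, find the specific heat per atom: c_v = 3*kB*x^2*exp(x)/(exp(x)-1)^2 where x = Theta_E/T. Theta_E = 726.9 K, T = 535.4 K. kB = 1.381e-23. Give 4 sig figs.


Step 1: x = Theta_E/T = 726.9/535.4 = 1.358
Step 2: x^2 = 1.843
Step 3: exp(x) = 3.887
Step 4: c_v = 3*1.381e-23*1.843*3.887/(3.887-1)^2 = 3.561e-23

3.561e-23


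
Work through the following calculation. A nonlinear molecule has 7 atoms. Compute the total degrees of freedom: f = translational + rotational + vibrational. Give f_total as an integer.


Step 1: Translational DOF = 3
Step 2: Rotational DOF (nonlinear) = 3
Step 3: Vibrational DOF = 3*7 - 6 = 15
Step 4: Total = 3 + 3 + 15 = 21

21


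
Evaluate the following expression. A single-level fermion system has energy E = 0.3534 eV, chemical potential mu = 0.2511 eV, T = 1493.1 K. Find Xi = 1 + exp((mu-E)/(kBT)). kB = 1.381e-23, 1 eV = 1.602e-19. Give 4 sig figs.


Step 1: (mu - E) = 0.2511 - 0.3534 = -0.1023 eV
Step 2: x = (mu-E)*eV/(kB*T) = -0.1023*1.602e-19/(1.381e-23*1493.1) = -0.7948
Step 3: exp(x) = 0.4517
Step 4: Xi = 1 + 0.4517 = 1.452

1.452


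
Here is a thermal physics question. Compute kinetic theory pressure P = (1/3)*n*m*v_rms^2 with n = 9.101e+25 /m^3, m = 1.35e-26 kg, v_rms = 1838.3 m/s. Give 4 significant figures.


Step 1: v_rms^2 = 1838.3^2 = 3.379e+06
Step 2: n*m = 9.101e+25*1.35e-26 = 1.229
Step 3: P = (1/3)*1.229*3.379e+06 = 1.384e+06 Pa

1.384e+06


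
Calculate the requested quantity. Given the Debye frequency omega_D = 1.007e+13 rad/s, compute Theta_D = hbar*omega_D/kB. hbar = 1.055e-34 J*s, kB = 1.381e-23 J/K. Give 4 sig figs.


Step 1: hbar*omega_D = 1.055e-34 * 1.007e+13 = 1.062e-21 J
Step 2: Theta_D = 1.062e-21 / 1.381e-23
Step 3: Theta_D = 76.93 K

76.93


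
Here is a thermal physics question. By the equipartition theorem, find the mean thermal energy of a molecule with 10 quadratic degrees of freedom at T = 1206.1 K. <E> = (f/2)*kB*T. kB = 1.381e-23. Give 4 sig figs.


Step 1: f/2 = 10/2 = 5
Step 2: kB*T = 1.381e-23 * 1206.1 = 1.666e-20
Step 3: <E> = 5 * 1.666e-20 = 8.328e-20 J

8.328e-20


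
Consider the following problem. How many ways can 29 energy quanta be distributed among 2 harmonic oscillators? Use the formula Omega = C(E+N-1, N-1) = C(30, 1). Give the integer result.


Step 1: Use binomial coefficient C(30, 1)
Step 2: Numerator = 30! / 29!
Step 3: Denominator = 1!
Step 4: Omega = 30

30


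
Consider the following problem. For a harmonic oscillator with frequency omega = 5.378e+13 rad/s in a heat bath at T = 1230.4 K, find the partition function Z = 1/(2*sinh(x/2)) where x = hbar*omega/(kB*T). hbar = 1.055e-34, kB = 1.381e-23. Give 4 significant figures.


Step 1: Compute x = hbar*omega/(kB*T) = 1.055e-34*5.378e+13/(1.381e-23*1230.4) = 0.3339
Step 2: x/2 = 0.167
Step 3: sinh(x/2) = 0.1677
Step 4: Z = 1/(2*0.1677) = 2.981

2.981


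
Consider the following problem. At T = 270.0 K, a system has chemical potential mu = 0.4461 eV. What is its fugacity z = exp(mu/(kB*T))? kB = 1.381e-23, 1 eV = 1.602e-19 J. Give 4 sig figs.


Step 1: Convert mu to Joules: 0.4461*1.602e-19 = 7.147e-20 J
Step 2: kB*T = 1.381e-23*270.0 = 3.729e-21 J
Step 3: mu/(kB*T) = 19.17
Step 4: z = exp(19.17) = 2.108e+08

2.108e+08


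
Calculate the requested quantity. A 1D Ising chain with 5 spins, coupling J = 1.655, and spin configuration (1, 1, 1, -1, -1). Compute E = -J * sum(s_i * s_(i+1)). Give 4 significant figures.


Step 1: Nearest-neighbor products: 1, 1, -1, 1
Step 2: Sum of products = 2
Step 3: E = -1.655 * 2 = -3.31

-3.31


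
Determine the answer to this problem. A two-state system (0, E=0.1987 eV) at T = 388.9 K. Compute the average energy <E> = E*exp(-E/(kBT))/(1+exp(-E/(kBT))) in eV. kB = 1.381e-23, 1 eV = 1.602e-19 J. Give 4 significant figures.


Step 1: beta*E = 0.1987*1.602e-19/(1.381e-23*388.9) = 5.927
Step 2: exp(-beta*E) = 0.002667
Step 3: <E> = 0.1987*0.002667/(1+0.002667) = 0.0005285 eV

0.0005285


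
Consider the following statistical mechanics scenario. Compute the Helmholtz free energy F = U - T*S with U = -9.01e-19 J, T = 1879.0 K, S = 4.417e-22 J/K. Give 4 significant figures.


Step 1: T*S = 1879.0 * 4.417e-22 = 8.3e-19 J
Step 2: F = U - T*S = -9.01e-19 - 8.3e-19
Step 3: F = -1.731e-18 J

-1.731e-18


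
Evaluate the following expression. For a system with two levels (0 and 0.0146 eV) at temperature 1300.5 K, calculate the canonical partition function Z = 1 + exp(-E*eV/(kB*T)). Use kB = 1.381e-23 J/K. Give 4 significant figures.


Step 1: Compute beta*E = E*eV/(kB*T) = 0.0146*1.602e-19/(1.381e-23*1300.5) = 0.1302
Step 2: exp(-beta*E) = exp(-0.1302) = 0.8779
Step 3: Z = 1 + 0.8779 = 1.878

1.878


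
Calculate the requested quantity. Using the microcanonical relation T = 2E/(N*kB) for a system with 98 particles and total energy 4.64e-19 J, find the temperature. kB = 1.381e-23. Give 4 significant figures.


Step 1: Numerator = 2*E = 2*4.64e-19 = 9.28e-19 J
Step 2: Denominator = N*kB = 98*1.381e-23 = 1.353e-21
Step 3: T = 9.28e-19 / 1.353e-21 = 685.7 K

685.7


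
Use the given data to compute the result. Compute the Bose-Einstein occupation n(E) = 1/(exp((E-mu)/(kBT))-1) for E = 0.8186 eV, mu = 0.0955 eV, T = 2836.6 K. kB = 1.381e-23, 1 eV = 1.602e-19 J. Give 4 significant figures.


Step 1: (E - mu) = 0.7231 eV
Step 2: x = (E-mu)*eV/(kB*T) = 0.7231*1.602e-19/(1.381e-23*2836.6) = 2.957
Step 3: exp(x) = 19.24
Step 4: n = 1/(exp(x)-1) = 0.05482

0.05482


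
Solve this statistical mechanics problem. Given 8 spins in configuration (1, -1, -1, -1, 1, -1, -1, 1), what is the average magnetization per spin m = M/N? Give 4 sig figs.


Step 1: Count up spins (+1): 3, down spins (-1): 5
Step 2: Total magnetization M = 3 - 5 = -2
Step 3: m = M/N = -2/8 = -0.25

-0.25


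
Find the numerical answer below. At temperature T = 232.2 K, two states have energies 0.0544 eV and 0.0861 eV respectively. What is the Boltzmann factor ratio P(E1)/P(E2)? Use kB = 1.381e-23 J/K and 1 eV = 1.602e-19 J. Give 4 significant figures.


Step 1: Compute energy difference dE = E1 - E2 = 0.0544 - 0.0861 = -0.0317 eV
Step 2: Convert to Joules: dE_J = -0.0317 * 1.602e-19 = -5.078e-21 J
Step 3: Compute exponent = -dE_J / (kB * T) = -(-5.078e-21) / (1.381e-23 * 232.2) = 1.584
Step 4: P(E1)/P(E2) = exp(1.584) = 4.873

4.873


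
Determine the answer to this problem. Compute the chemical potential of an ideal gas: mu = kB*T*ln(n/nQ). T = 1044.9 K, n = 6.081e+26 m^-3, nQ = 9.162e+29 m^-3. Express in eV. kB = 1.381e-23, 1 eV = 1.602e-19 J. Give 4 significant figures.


Step 1: n/nQ = 6.081e+26/9.162e+29 = 0.0006637
Step 2: ln(n/nQ) = -7.318
Step 3: mu = kB*T*ln(n/nQ) = 1.443e-20*-7.318 = -1.056e-19 J
Step 4: Convert to eV: -1.056e-19/1.602e-19 = -0.6591 eV

-0.6591


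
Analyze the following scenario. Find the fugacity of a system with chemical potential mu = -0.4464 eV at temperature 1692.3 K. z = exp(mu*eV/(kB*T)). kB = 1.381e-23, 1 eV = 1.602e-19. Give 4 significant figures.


Step 1: Convert mu to Joules: -0.4464*1.602e-19 = -7.151e-20 J
Step 2: kB*T = 1.381e-23*1692.3 = 2.337e-20 J
Step 3: mu/(kB*T) = -3.06
Step 4: z = exp(-3.06) = 0.04689

0.04689


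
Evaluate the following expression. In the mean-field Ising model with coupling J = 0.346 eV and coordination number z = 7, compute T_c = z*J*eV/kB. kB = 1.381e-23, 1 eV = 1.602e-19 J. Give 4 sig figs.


Step 1: z*J = 7*0.346 = 2.422 eV
Step 2: Convert to Joules: 2.422*1.602e-19 = 3.88e-19 J
Step 3: T_c = 3.88e-19 / 1.381e-23 = 2.81e+04 K

2.81e+04


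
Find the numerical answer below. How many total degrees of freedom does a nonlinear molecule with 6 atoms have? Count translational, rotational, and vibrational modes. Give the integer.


Step 1: Translational DOF = 3
Step 2: Rotational DOF (nonlinear) = 3
Step 3: Vibrational DOF = 3*6 - 6 = 12
Step 4: Total = 3 + 3 + 12 = 18

18


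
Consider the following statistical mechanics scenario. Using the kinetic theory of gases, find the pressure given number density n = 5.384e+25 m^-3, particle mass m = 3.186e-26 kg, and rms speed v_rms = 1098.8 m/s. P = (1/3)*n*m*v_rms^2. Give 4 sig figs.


Step 1: v_rms^2 = 1098.8^2 = 1.207e+06
Step 2: n*m = 5.384e+25*3.186e-26 = 1.715
Step 3: P = (1/3)*1.715*1.207e+06 = 6.903e+05 Pa

6.903e+05


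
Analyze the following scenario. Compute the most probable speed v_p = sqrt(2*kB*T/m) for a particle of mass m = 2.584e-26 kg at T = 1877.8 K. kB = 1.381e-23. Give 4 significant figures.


Step 1: Numerator = 2*kB*T = 2*1.381e-23*1877.8 = 5.186e-20
Step 2: Ratio = 5.186e-20 / 2.584e-26 = 2.007e+06
Step 3: v_p = sqrt(2.007e+06) = 1417 m/s

1417


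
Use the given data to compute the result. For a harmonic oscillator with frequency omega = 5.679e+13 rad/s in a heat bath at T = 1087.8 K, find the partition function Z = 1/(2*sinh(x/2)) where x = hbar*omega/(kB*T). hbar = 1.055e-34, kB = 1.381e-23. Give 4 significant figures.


Step 1: Compute x = hbar*omega/(kB*T) = 1.055e-34*5.679e+13/(1.381e-23*1087.8) = 0.3988
Step 2: x/2 = 0.1994
Step 3: sinh(x/2) = 0.2007
Step 4: Z = 1/(2*0.2007) = 2.491

2.491


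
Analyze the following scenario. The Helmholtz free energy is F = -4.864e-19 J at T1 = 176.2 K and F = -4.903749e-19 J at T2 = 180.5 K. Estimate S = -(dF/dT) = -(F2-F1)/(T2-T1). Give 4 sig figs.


Step 1: dF = F2 - F1 = -4.903749e-19 - (-4.864e-19) = -3.9749e-21 J
Step 2: dT = T2 - T1 = 180.5 - 176.2 = 4.3 K
Step 3: S = -dF/dT = -(-3.9749e-21)/4.3 = 9.244e-22 J/K

9.244e-22


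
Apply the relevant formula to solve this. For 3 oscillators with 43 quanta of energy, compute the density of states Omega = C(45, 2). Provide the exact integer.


Step 1: Use binomial coefficient C(45, 2)
Step 2: Numerator = 45! / 43!
Step 3: Denominator = 2!
Step 4: Omega = 990

990


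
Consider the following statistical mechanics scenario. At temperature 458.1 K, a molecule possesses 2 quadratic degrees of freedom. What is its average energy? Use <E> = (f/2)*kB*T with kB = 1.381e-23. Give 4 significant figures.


Step 1: f/2 = 2/2 = 1
Step 2: kB*T = 1.381e-23 * 458.1 = 6.326e-21
Step 3: <E> = 1 * 6.326e-21 = 6.326e-21 J

6.326e-21


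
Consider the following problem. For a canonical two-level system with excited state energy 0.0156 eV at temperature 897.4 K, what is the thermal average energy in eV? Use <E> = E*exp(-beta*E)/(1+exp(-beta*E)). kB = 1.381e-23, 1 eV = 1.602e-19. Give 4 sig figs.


Step 1: beta*E = 0.0156*1.602e-19/(1.381e-23*897.4) = 0.2017
Step 2: exp(-beta*E) = 0.8174
Step 3: <E> = 0.0156*0.8174/(1+0.8174) = 0.007016 eV

0.007016


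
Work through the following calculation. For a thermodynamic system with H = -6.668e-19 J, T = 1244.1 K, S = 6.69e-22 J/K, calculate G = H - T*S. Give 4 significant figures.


Step 1: T*S = 1244.1 * 6.69e-22 = 8.323e-19 J
Step 2: G = H - T*S = -6.668e-19 - 8.323e-19
Step 3: G = -1.499e-18 J

-1.499e-18


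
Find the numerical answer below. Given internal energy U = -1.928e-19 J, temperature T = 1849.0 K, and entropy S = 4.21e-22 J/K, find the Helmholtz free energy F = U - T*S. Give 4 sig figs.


Step 1: T*S = 1849.0 * 4.21e-22 = 7.784e-19 J
Step 2: F = U - T*S = -1.928e-19 - 7.784e-19
Step 3: F = -9.712e-19 J

-9.712e-19


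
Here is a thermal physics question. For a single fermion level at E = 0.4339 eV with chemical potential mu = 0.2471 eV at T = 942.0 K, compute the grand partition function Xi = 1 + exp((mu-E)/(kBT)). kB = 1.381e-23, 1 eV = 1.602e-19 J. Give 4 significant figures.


Step 1: (mu - E) = 0.2471 - 0.4339 = -0.1868 eV
Step 2: x = (mu-E)*eV/(kB*T) = -0.1868*1.602e-19/(1.381e-23*942.0) = -2.3
Step 3: exp(x) = 0.1002
Step 4: Xi = 1 + 0.1002 = 1.1

1.1


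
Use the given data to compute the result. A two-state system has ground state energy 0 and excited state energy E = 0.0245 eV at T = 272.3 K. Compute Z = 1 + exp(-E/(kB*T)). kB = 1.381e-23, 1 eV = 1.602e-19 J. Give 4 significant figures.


Step 1: Compute beta*E = E*eV/(kB*T) = 0.0245*1.602e-19/(1.381e-23*272.3) = 1.044
Step 2: exp(-beta*E) = exp(-1.044) = 0.3521
Step 3: Z = 1 + 0.3521 = 1.352

1.352


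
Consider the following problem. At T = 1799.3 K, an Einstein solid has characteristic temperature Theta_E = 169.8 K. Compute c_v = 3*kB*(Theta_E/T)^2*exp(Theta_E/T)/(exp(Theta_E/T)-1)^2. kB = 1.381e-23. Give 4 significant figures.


Step 1: x = Theta_E/T = 169.8/1799.3 = 0.09437
Step 2: x^2 = 0.008906
Step 3: exp(x) = 1.099
Step 4: c_v = 3*1.381e-23*0.008906*1.099/(1.099-1)^2 = 4.14e-23

4.14e-23


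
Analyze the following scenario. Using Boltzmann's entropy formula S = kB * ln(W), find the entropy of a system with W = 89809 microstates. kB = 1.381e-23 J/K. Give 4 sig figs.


Step 1: ln(W) = ln(89809) = 11.41
Step 2: S = kB * ln(W) = 1.381e-23 * 11.41
Step 3: S = 1.575e-22 J/K

1.575e-22


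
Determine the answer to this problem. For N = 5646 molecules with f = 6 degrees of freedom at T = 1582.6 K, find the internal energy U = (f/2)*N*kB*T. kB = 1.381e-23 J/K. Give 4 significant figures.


Step 1: f/2 = 6/2 = 3.0
Step 2: N*kB*T = 5646*1.381e-23*1582.6 = 1.234e-16
Step 3: U = 3.0 * 1.234e-16 = 3.702e-16 J

3.702e-16


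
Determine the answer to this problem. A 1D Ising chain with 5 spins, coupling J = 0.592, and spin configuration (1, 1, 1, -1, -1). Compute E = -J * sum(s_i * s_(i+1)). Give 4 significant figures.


Step 1: Nearest-neighbor products: 1, 1, -1, 1
Step 2: Sum of products = 2
Step 3: E = -0.592 * 2 = -1.184

-1.184


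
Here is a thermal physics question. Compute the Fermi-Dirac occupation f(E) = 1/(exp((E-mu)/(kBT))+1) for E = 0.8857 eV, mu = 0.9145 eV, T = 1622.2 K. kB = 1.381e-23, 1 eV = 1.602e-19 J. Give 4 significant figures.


Step 1: (E - mu) = 0.8857 - 0.9145 = -0.0288 eV
Step 2: Convert: (E-mu)*eV = -4.614e-21 J
Step 3: x = (E-mu)*eV/(kB*T) = -0.2059
Step 4: f = 1/(exp(-0.2059)+1) = 0.5513

0.5513


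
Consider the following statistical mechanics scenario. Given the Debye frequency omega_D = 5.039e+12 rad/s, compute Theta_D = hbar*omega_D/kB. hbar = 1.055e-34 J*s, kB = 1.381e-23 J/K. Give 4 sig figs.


Step 1: hbar*omega_D = 1.055e-34 * 5.039e+12 = 5.316e-22 J
Step 2: Theta_D = 5.316e-22 / 1.381e-23
Step 3: Theta_D = 38.49 K

38.49


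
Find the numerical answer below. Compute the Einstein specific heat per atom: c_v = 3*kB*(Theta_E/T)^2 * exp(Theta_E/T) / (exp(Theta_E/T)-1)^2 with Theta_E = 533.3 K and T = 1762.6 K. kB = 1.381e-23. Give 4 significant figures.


Step 1: x = Theta_E/T = 533.3/1762.6 = 0.3026
Step 2: x^2 = 0.09155
Step 3: exp(x) = 1.353
Step 4: c_v = 3*1.381e-23*0.09155*1.353/(1.353-1)^2 = 4.112e-23

4.112e-23


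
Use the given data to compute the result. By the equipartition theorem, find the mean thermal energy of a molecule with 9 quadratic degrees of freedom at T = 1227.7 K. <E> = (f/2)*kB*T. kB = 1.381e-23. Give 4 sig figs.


Step 1: f/2 = 9/2 = 4.5
Step 2: kB*T = 1.381e-23 * 1227.7 = 1.695e-20
Step 3: <E> = 4.5 * 1.695e-20 = 7.63e-20 J

7.63e-20
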